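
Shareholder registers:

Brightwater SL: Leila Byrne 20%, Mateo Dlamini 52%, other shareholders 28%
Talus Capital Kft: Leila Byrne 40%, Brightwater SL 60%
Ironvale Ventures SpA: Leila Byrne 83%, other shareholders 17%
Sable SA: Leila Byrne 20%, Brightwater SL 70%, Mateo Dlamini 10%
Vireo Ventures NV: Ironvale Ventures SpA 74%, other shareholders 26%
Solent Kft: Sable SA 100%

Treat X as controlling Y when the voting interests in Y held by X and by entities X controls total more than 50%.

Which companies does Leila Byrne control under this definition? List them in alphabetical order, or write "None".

Ironvale Ventures SpA, Vireo Ventures NV

Leila holds 83% of Ironvale, so Leila controls Ironvale.
Ironvale holds 74% of Vireo, so Leila controls Vireo.
No other company's threshold is met.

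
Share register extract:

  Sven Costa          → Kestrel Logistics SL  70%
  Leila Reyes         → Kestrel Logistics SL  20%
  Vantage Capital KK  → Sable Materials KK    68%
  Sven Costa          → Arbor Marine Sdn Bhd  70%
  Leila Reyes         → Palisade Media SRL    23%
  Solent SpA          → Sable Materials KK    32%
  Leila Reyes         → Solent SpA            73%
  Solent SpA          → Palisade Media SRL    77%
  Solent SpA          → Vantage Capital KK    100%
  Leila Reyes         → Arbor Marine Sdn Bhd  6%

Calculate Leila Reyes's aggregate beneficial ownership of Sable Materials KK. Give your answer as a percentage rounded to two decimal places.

Leila reaches Sable along 2 paths.
Via Solent: 73% × 32% = 23.36%.
Via Solent → Vantage: 73% × 100% × 68% = 49.64%.
Total: 23.36% + 49.64% = 73%.
Rounded: 73.00%.

73.00%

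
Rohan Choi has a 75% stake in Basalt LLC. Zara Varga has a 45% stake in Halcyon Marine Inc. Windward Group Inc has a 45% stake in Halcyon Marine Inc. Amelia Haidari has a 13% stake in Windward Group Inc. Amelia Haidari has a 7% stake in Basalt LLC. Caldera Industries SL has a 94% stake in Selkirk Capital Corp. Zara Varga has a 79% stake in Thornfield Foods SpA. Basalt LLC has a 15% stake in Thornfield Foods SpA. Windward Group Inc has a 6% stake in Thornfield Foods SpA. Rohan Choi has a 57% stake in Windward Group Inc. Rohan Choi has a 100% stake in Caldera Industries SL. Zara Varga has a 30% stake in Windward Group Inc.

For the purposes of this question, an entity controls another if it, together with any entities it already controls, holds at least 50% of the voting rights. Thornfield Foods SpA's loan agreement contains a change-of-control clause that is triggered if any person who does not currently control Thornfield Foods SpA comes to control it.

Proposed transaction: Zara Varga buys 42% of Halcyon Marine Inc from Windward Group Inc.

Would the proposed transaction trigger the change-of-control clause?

The purchase adds only to Zara's holdings (Windward's stake shrinks), so Zara is the only person who could newly come to control Thornfield.
Zara holds 79% of Thornfield, so Zara controls Thornfield.
So Zara already controls Thornfield before the transaction.
After the purchase, Zara's direct stake in Halcyon rises to 45% + 42% = 87%, and Windward's stake falls to 3%.
Zara controlled Thornfield already, so this is not a new person acquiring control; every other person's position is unchanged or reduced.
No new person acquires control, so the clause is not triggered.

No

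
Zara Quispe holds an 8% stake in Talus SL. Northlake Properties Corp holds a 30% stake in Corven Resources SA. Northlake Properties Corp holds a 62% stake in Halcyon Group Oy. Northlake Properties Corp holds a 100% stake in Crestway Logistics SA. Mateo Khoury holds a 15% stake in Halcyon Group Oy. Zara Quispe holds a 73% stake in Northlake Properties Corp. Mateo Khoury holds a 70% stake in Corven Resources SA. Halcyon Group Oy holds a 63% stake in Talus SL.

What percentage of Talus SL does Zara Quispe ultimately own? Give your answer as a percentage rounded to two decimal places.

36.51%

Zara reaches Talus along 2 paths.
Via Northlake → Halcyon: 73% × 62% × 63% = 28.5138%.
Direct stake: 8% = 8%.
Total: 28.5138% + 8% = 36.5138%.
Rounded: 36.51%.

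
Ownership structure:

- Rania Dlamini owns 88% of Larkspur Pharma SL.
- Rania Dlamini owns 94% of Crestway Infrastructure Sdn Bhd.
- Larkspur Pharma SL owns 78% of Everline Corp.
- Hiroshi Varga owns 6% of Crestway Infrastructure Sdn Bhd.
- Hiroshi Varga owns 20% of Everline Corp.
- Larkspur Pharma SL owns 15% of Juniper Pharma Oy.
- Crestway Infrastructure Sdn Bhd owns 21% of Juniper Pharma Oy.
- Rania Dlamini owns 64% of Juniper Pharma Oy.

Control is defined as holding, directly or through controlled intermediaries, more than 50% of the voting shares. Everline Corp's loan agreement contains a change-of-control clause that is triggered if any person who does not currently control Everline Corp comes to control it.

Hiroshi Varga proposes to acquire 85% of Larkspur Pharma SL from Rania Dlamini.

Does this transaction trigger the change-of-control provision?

Yes

The purchase adds only to Hiroshi's holdings (Rania's stake shrinks), so Hiroshi is the only person who could newly come to control Everline.
Hiroshi's largest direct stake is 20% in Everline, which does not meet the threshold, so Hiroshi controls no company.
In Everline, Hiroshi's side holds only 20%, not > 50%.
So before the transaction, Hiroshi does not control Everline.
After the purchase, Hiroshi holds 85% of Larkspur directly, and Rania's stake falls to 3%.
Hiroshi holds 85% of Larkspur, so Hiroshi controls Larkspur.
Hiroshi and Larkspur together hold 20% + 78% = 98% of Everline, so Hiroshi controls Everline.
Hiroshi did not control Everline before and does after, so the clause is triggered.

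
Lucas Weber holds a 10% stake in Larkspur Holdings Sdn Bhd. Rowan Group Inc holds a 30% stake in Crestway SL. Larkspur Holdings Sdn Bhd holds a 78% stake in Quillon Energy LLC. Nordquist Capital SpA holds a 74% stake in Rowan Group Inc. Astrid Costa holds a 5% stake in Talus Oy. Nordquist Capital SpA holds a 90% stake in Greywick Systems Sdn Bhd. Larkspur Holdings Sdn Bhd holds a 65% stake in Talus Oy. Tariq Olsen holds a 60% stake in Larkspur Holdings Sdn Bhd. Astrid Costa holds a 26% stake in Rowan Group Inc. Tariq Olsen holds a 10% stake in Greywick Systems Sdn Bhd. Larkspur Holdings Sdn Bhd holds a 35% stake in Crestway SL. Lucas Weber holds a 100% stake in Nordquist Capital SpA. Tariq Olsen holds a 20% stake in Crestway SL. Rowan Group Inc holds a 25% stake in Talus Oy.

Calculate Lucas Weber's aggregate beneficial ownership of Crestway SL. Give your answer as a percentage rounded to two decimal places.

Lucas reaches Crestway along 2 paths.
Via Larkspur: 10% × 35% = 3.5%.
Via Nordquist → Rowan: 100% × 74% × 30% = 22.2%.
Total: 3.5% + 22.2% = 25.7%.
Rounded: 25.70%.

25.70%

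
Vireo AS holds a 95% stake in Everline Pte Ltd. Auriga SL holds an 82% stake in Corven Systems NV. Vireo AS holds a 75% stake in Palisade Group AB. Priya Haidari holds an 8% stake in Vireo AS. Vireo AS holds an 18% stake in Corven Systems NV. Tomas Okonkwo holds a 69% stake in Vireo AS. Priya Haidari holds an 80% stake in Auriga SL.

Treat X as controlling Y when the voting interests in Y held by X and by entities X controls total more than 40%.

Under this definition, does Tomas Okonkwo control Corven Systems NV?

Tomas holds 69% of Vireo, so Tomas controls Vireo.
Vireo holds 95% of Everline, so Tomas controls Everline.
Vireo holds 75% of Palisade, so Tomas controls Palisade.
In Corven, Tomas's side holds only 18%, not > 40%.
So Tomas does not control Corven.

No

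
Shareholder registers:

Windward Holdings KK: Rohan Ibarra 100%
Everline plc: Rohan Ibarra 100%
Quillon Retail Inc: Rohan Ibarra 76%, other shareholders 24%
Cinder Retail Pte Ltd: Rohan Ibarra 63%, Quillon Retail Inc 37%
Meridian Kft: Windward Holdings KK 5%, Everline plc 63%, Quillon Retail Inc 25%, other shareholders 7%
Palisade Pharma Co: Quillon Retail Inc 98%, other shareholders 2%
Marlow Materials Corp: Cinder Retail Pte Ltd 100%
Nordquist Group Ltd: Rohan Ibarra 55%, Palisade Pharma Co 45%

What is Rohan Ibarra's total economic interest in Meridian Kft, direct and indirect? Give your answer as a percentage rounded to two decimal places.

Rohan reaches Meridian along 3 paths.
Via Windward: 100% × 5% = 5%.
Via Everline: 100% × 63% = 63%.
Via Quillon: 76% × 25% = 19%.
Total: 5% + 63% + 19% = 87%.
Rounded: 87.00%.

87.00%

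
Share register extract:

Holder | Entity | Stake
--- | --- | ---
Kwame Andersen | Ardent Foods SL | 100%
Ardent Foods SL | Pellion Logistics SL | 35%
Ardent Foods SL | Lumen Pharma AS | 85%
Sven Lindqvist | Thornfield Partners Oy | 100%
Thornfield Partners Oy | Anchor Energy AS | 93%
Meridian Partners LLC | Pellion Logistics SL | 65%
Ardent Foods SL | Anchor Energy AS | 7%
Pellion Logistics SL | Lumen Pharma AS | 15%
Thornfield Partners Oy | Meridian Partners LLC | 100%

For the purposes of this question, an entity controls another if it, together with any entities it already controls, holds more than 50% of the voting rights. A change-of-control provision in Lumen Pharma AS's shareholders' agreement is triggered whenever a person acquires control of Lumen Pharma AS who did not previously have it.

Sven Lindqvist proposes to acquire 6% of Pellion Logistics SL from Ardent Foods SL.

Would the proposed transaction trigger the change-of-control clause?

The purchase adds only to Sven's holdings (Ardent's stake shrinks), so Sven is the only person who could newly come to control Lumen.
Sven holds 100% of Thornfield, so Sven controls Thornfield.
Thornfield holds 100% of Meridian, so Sven controls Meridian.
Meridian holds 65% of Pellion, so Sven controls Pellion.
Thornfield holds 93% of Anchor, so Sven controls Anchor.
In Lumen, Sven's side holds only 15%, not > 50%.
So before the transaction, Sven does not control Lumen.
After the purchase, Sven holds 6% of Pellion directly, and Ardent's stake falls to 29%.
Meridian and Sven together hold 65% + 6% = 71% of Pellion, so Sven controls Pellion.
After the transaction, Sven's side holds 15% of Lumen, not > 50%, so Sven still does not control Lumen.
No new person acquires control, so the clause is not triggered.

No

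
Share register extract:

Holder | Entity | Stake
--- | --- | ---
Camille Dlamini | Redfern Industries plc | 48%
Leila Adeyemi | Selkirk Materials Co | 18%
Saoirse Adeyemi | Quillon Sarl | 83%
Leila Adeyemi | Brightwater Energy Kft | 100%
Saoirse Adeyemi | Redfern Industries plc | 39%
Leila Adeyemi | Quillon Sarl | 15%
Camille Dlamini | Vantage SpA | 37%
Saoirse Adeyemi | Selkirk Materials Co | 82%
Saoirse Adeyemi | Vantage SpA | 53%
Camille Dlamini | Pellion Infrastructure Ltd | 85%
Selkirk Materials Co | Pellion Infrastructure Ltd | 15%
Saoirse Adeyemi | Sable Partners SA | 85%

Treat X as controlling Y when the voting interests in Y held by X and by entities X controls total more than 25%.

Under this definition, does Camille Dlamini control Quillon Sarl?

No

Camille holds 48% of Redfern, so Camille controls Redfern.
Camille holds 85% of Pellion, so Camille controls Pellion.
Camille holds 37% of Vantage, so Camille controls Vantage.
Neither Camille nor any entity Camille controls holds any voting interest in Quillon.
So Camille does not control Quillon.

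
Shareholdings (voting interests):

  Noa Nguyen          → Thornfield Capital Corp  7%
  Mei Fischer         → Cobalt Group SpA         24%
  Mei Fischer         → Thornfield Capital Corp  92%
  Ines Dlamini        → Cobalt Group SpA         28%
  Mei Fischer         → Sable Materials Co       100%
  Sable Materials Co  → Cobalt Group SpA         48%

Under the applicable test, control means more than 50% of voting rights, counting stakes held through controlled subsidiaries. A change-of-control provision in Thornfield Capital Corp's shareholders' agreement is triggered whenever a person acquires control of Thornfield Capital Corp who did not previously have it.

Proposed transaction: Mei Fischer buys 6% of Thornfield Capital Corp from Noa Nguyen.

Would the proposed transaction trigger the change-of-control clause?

The purchase adds only to Mei's holdings (Noa's stake shrinks), so Mei is the only person who could newly come to control Thornfield.
Mei holds 92% of Thornfield, so Mei controls Thornfield.
So Mei already controls Thornfield before the transaction.
After the purchase, Mei's direct stake in Thornfield rises to 92% + 6% = 98%, and Noa's stake falls to 1%.
Mei controlled Thornfield already, so this is not a new person acquiring control; every other person's position is unchanged or reduced.
No new person acquires control, so the clause is not triggered.

No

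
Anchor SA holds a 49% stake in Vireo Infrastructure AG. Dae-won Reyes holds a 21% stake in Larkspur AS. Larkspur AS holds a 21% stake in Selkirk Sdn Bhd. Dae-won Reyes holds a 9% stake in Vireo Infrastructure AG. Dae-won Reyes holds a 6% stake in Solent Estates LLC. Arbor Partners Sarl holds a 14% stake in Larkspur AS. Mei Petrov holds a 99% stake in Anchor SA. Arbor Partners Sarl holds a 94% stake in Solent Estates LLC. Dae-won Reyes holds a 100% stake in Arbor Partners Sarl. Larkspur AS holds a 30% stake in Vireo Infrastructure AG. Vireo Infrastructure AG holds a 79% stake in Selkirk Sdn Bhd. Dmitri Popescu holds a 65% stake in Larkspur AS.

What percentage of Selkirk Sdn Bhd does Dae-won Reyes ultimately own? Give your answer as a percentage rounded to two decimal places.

22.76%

Dae-won reaches Selkirk along 5 paths.
Via Larkspur: 21% × 21% = 4.41%.
Via Arbor → Larkspur: 100% × 14% × 21% = 2.94%.
Via Vireo: 9% × 79% = 7.11%.
Via Larkspur → Vireo: 21% × 30% × 79% = 4.977%.
Via Arbor → Larkspur → Vireo: 100% × 14% × 30% × 79% = 3.318%.
Total: 4.41% + 2.94% + 7.11% + 4.977% + 3.318% = 22.755%.
Rounded: 22.76%.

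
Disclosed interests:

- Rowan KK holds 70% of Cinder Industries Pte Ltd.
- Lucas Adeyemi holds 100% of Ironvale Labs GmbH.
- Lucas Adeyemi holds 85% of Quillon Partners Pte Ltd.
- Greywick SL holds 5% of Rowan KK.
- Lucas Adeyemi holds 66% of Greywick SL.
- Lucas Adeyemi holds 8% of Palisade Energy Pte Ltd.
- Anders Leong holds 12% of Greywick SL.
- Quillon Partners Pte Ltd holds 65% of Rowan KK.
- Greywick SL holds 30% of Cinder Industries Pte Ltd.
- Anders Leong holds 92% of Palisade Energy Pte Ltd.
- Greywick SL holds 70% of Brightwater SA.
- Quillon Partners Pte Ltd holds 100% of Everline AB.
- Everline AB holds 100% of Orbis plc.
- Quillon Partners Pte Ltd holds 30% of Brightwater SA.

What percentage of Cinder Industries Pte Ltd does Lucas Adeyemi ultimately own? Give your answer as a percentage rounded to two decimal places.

Lucas reaches Cinder along 3 paths.
Via Greywick: 66% × 30% = 19.8%.
Via Quillon → Rowan: 85% × 65% × 70% = 38.675%.
Via Greywick → Rowan: 66% × 5% × 70% = 2.31%.
Total: 19.8% + 38.675% + 2.31% = 60.785%.
Rounded: 60.79%.

60.79%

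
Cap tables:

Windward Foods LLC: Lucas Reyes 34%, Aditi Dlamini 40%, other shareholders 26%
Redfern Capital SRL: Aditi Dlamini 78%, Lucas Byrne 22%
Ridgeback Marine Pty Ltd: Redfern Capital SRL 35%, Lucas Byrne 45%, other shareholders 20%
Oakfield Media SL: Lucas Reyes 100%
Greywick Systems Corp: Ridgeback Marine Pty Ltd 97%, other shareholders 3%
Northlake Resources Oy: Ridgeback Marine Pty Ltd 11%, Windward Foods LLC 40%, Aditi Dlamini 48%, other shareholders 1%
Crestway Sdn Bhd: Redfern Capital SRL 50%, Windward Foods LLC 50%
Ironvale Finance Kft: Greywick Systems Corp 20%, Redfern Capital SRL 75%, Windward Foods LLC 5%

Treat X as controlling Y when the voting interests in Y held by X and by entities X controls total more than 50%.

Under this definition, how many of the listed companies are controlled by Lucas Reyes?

1

Lucas Reyes holds 100% of Oakfield, so Lucas Reyes controls Oakfield.
No other company's threshold is met.
Lucas Reyes controls 1 company.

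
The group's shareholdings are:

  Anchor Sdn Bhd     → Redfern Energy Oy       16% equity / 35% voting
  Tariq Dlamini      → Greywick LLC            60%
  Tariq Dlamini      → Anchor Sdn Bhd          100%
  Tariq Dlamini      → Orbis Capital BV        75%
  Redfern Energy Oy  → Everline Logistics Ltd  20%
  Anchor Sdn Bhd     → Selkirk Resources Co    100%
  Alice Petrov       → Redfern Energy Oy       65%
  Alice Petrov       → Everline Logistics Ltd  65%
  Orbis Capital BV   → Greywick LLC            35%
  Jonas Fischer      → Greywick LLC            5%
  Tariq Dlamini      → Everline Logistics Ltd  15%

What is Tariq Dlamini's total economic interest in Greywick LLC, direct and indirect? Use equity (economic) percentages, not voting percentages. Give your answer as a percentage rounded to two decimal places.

86.25%

Tariq reaches Greywick along 2 paths.
Via Orbis: 75% × 35% = 26.25%.
Direct stake: 60% = 60%.
Total: 26.25% + 60% = 86.25%.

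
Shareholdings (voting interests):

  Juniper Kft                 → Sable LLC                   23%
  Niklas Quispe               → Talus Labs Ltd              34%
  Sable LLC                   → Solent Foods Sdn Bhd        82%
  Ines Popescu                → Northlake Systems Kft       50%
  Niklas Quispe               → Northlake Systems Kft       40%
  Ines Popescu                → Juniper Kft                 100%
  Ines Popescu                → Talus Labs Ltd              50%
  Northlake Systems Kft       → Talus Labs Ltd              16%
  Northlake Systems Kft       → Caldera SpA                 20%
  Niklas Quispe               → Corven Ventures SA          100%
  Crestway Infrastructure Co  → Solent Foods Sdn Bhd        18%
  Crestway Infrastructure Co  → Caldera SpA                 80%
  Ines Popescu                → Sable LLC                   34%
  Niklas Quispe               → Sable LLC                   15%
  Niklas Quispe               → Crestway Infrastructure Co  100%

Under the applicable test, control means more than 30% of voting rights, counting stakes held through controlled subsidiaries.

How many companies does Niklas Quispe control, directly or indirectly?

Niklas holds 40% of Northlake, so Niklas controls Northlake.
Niklas holds 100% of Corven, so Niklas controls Corven.
Niklas and Northlake together hold 34% + 16% = 50% of Talus, so Niklas controls Talus.
Niklas holds 100% of Crestway, so Niklas controls Crestway.
Northlake and Crestway together hold 20% + 80% = 100% of Caldera, so Niklas controls Caldera.
No other company's threshold is met.
Niklas controls 5 companies.

5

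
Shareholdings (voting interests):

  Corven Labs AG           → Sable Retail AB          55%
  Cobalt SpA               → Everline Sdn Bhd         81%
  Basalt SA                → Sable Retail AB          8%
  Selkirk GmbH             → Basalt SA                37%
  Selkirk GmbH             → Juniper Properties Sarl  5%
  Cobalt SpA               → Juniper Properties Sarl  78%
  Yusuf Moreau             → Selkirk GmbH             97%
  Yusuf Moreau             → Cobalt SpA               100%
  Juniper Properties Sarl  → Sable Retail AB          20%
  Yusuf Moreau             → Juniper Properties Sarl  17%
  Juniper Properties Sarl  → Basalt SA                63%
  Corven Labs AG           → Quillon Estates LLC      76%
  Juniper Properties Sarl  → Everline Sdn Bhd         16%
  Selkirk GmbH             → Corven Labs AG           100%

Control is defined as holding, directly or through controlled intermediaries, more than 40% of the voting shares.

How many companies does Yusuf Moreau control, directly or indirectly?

8

Yusuf holds 97% of Selkirk, so Yusuf controls Selkirk.
Yusuf holds 100% of Cobalt, so Yusuf controls Cobalt.
Selkirk and Yusuf and Cobalt together hold 5% + 17% + 78% = 100% of Juniper, so Yusuf controls Juniper.
Selkirk holds 100% of Corven, so Yusuf controls Corven.
Selkirk and Juniper together hold 37% + 63% = 100% of Basalt, so Yusuf controls Basalt.
Juniper and Corven and Basalt together hold 20% + 55% + 8% = 83% of Sable, so Yusuf controls Sable.
Corven holds 76% of Quillon, so Yusuf controls Quillon.
Cobalt and Juniper together hold 81% + 16% = 97% of Everline, so Yusuf controls Everline.
Yusuf controls 8 companies.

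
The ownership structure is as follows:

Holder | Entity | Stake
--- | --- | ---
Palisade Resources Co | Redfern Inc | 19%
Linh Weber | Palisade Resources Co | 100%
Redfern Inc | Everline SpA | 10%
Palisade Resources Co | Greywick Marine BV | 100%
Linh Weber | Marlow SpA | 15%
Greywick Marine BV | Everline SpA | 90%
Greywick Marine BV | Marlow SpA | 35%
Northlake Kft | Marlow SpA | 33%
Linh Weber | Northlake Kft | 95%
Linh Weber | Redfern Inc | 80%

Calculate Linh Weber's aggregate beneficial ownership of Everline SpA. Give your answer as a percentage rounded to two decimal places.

Linh reaches Everline along 3 paths.
Via Palisade → Redfern: 100% × 19% × 10% = 1.9%.
Via Redfern: 80% × 10% = 8%.
Via Palisade → Greywick: 100% × 100% × 90% = 90%.
Total: 1.9% + 8% + 90% = 99.9%.
Rounded: 99.90%.

99.90%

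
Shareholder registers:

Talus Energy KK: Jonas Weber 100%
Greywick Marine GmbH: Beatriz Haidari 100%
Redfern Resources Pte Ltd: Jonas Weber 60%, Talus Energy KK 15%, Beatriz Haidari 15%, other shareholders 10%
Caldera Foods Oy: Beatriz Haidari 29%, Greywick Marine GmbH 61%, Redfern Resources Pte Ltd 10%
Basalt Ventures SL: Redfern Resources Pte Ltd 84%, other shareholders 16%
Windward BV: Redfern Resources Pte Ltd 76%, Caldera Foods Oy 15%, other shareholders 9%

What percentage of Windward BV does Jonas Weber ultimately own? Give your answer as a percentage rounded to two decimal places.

58.13%

Jonas reaches Windward along 4 paths.
Via Redfern: 60% × 76% = 45.6%.
Via Talus → Redfern: 100% × 15% × 76% = 11.4%.
Via Redfern → Caldera: 60% × 10% × 15% = 0.9%.
Via Talus → Redfern → Caldera: 100% × 15% × 10% × 15% = 0.225%.
Total: 45.6% + 11.4% + 0.9% + 0.225% = 58.125%.
Rounded: 58.13%.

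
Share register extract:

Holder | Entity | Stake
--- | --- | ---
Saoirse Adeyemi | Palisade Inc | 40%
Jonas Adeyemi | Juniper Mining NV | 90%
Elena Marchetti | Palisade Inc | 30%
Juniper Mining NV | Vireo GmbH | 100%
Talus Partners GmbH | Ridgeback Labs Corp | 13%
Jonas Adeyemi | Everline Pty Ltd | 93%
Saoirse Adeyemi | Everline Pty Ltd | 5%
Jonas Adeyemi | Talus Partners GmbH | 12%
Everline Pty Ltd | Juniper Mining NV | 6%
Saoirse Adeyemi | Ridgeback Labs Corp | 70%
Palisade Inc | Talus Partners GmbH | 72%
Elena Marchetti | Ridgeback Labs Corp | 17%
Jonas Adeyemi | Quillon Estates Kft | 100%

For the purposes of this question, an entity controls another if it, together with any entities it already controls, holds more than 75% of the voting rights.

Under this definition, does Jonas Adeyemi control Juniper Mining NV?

Yes

Jonas holds 93% of Everline, so Jonas controls Everline.
Jonas and Everline together hold 90% + 6% = 96% of Juniper, so Jonas controls Juniper.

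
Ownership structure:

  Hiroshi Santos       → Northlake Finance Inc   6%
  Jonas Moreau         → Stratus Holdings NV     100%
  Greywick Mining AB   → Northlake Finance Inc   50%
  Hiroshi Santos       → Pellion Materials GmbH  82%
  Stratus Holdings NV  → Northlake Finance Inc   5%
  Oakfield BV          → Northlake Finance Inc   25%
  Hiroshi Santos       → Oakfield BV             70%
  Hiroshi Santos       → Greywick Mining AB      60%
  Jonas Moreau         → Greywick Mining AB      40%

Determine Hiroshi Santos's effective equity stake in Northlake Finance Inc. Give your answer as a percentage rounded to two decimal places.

53.50%

Hiroshi reaches Northlake along 3 paths.
Via Oakfield: 70% × 25% = 17.5%.
Direct stake: 6% = 6%.
Via Greywick: 60% × 50% = 30%.
Total: 17.5% + 6% + 30% = 53.5%.
Rounded: 53.50%.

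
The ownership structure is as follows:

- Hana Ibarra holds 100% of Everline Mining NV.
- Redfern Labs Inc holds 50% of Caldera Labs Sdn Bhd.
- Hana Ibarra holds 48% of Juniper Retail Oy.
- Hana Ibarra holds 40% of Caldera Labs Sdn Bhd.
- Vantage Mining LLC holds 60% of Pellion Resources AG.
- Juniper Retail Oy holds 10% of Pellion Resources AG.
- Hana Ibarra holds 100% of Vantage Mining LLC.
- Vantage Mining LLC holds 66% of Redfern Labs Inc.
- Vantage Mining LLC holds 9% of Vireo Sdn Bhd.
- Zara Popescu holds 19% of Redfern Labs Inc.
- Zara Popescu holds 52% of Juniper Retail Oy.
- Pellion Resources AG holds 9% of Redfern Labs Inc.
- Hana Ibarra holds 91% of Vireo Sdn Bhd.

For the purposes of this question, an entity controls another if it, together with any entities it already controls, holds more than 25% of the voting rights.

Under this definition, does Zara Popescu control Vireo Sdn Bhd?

Zara holds 52% of Juniper, so Zara controls Juniper.
Neither Zara nor any entity Zara controls holds any voting interest in Vireo.
So Zara does not control Vireo.

No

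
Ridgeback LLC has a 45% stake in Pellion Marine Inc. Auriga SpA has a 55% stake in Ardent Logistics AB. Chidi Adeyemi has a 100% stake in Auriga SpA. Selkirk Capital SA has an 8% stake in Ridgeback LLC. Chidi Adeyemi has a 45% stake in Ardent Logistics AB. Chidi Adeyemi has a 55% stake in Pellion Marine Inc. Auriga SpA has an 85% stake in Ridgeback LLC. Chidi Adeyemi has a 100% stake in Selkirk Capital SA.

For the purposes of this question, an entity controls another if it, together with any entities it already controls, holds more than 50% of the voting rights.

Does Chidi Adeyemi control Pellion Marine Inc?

Chidi holds 100% of Selkirk, so Chidi controls Selkirk.
Chidi holds 100% of Auriga, so Chidi controls Auriga.
Auriga and Selkirk together hold 85% + 8% = 93% of Ridgeback, so Chidi controls Ridgeback.
Chidi and Ridgeback together hold 55% + 45% = 100% of Pellion, so Chidi controls Pellion.

Yes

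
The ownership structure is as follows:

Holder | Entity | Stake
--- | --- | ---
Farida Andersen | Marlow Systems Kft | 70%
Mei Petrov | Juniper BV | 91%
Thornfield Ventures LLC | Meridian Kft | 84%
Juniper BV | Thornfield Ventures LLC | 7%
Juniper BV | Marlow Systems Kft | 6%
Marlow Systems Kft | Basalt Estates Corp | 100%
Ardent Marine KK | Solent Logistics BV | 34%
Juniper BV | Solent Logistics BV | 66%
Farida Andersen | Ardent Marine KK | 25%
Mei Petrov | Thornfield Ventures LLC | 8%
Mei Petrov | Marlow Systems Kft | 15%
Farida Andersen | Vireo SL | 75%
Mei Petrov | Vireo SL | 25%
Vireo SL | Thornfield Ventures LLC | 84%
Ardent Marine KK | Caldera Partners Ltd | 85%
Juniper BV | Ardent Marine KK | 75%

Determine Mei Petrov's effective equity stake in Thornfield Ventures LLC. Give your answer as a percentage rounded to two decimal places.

Mei reaches Thornfield along 3 paths.
Direct stake: 8% = 8%.
Via Juniper: 91% × 7% = 6.37%.
Via Vireo: 25% × 84% = 21%.
Total: 8% + 6.37% + 21% = 35.37%.

35.37%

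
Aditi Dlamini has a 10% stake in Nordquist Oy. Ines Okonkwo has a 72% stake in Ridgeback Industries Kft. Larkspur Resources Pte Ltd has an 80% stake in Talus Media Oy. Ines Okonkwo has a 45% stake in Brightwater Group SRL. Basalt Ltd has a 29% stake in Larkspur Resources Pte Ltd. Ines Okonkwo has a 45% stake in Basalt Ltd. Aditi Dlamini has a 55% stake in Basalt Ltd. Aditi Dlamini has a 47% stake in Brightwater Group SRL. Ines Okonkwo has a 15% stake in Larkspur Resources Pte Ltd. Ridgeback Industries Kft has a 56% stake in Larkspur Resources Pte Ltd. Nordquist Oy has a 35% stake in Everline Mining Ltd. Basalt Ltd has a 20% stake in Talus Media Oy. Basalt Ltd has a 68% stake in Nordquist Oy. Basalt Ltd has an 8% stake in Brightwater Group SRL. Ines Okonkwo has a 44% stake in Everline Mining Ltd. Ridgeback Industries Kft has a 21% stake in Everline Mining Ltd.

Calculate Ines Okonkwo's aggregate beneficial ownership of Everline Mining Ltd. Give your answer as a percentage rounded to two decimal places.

69.83%

Ines reaches Everline along 3 paths.
Via Basalt → Nordquist: 45% × 68% × 35% = 10.71%.
Direct stake: 44% = 44%.
Via Ridgeback: 72% × 21% = 15.12%.
Total: 10.71% + 44% + 15.12% = 69.83%.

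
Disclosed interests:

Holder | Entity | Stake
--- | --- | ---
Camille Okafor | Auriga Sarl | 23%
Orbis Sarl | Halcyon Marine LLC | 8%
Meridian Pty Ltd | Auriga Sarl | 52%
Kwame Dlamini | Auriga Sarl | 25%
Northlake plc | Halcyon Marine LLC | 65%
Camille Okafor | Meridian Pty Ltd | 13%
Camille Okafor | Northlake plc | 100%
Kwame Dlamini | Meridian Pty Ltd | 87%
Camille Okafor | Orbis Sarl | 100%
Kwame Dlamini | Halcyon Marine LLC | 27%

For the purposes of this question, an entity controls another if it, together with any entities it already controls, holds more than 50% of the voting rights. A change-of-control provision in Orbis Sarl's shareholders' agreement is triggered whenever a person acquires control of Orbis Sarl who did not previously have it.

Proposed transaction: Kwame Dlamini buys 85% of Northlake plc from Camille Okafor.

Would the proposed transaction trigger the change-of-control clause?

No

The purchase adds only to Kwame's holdings (Camille's stake shrinks), so Kwame is the only person who could newly come to control Orbis.
Kwame holds 87% of Meridian, so Kwame controls Meridian.
Kwame and Meridian together hold 25% + 52% = 77% of Auriga, so Kwame controls Auriga.
Neither Kwame nor any entity Kwame controls holds any voting interest in Orbis.
So before the transaction, Kwame does not control Orbis.
After the purchase, Kwame holds 85% of Northlake directly, and Camille's stake falls to 15%.
Kwame holds 85% of Northlake, so Kwame controls Northlake.
Northlake and Kwame together hold 65% + 27% = 92% of Halcyon, so Kwame controls Halcyon.
After the transaction, neither Kwame nor any entity Kwame controls holds a voting interest in Orbis, so Kwame still does not control it.
No new person acquires control, so the clause is not triggered.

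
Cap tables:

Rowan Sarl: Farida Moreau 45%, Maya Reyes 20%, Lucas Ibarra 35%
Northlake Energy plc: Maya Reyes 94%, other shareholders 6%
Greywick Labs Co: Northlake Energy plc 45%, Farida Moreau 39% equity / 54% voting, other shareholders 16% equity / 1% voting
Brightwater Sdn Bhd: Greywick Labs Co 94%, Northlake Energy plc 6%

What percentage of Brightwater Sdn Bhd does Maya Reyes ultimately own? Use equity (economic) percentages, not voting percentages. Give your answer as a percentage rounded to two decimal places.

Maya reaches Brightwater along 2 paths.
Via Northlake → Greywick: 94% × 45% × 94% = 39.762%.
Via Northlake: 94% × 6% = 5.64%.
Total: 39.762% + 5.64% = 45.402%.
Rounded: 45.40%.

45.40%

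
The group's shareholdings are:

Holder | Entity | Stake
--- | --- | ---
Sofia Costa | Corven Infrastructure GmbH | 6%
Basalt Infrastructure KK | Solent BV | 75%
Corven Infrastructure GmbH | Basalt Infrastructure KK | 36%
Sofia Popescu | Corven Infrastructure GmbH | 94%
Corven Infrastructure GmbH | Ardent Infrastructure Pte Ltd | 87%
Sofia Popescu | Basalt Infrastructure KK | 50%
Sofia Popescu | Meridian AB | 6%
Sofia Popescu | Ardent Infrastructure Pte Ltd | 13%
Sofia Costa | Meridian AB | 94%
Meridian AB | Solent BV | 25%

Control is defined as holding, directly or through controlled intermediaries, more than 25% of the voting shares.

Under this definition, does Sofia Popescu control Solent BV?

Yes

Sofia Popescu holds 94% of Corven, so Sofia Popescu controls Corven.
Sofia Popescu and Corven together hold 50% + 36% = 86% of Basalt, so Sofia Popescu controls Basalt.
Basalt holds 75% of Solent, so Sofia Popescu controls Solent.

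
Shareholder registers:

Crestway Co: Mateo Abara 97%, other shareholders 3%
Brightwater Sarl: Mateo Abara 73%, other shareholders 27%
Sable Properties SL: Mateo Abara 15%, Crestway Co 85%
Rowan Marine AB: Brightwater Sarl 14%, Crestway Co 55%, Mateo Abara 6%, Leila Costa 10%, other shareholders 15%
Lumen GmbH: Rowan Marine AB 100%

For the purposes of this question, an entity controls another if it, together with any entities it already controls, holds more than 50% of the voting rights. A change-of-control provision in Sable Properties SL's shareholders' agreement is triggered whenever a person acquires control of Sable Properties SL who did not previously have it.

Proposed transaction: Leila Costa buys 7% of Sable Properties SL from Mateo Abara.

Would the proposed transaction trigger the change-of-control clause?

No

The purchase adds only to Leila's holdings (Mateo's stake shrinks), so Leila is the only person who could newly come to control Sable.
Leila's largest direct stake is 10% in Rowan, which does not meet the threshold, so Leila controls no company.
Neither Leila nor any entity Leila controls holds any voting interest in Sable.
So before the transaction, Leila does not control Sable.
After the purchase, Leila holds 7% of Sable directly, and Mateo's stake falls to 8%.
After the transaction, Leila's side holds 7% of Sable, not > 50%, so Leila still does not control Sable.
No new person acquires control, so the clause is not triggered.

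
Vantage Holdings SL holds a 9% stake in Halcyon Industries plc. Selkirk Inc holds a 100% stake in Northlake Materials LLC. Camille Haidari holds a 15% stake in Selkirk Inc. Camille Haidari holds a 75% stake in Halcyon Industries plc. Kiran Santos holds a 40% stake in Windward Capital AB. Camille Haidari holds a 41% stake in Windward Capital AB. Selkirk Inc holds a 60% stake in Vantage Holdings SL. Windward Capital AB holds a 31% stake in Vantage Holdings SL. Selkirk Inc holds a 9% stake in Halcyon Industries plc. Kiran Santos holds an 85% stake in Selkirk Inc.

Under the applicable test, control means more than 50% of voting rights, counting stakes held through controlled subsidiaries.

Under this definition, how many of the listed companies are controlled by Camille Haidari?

1

Camille holds 75% of Halcyon, so Camille controls Halcyon.
No other company's threshold is met.
Camille controls 1 company.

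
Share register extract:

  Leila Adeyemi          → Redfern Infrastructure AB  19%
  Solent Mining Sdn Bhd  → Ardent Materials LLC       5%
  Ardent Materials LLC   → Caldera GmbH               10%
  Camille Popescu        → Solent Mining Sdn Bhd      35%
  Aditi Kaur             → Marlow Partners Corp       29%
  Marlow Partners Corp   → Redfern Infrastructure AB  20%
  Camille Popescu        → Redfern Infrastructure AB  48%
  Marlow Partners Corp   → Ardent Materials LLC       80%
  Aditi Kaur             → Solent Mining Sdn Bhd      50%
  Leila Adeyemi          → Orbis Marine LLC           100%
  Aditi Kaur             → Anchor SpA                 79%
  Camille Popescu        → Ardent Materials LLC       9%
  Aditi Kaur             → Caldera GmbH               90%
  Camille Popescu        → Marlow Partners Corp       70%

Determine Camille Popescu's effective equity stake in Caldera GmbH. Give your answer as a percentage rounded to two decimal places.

Camille reaches Caldera along 3 paths.
Via Ardent: 9% × 10% = 0.9%.
Via Solent → Ardent: 35% × 5% × 10% = 0.175%.
Via Marlow → Ardent: 70% × 80% × 10% = 5.6%.
Total: 0.9% + 0.175% + 5.6% = 6.675%.
Rounded: 6.68%.

6.68%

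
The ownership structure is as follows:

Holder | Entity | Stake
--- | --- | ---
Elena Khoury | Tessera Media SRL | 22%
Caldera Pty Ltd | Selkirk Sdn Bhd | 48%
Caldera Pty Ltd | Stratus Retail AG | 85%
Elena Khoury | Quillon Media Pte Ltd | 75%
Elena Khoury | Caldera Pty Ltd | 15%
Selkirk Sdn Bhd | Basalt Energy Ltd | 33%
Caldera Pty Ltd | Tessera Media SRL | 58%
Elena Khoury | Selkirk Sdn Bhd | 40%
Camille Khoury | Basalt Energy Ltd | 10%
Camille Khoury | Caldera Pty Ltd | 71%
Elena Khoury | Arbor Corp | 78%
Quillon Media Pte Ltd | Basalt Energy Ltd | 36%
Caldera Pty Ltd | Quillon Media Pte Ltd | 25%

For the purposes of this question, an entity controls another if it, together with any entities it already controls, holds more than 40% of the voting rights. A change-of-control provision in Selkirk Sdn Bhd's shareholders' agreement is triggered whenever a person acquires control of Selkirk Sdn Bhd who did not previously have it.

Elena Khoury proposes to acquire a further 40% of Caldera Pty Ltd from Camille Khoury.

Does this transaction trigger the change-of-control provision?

The purchase adds only to Elena's holdings (Camille's stake shrinks), so Elena is the only person who could newly come to control Selkirk.
Elena holds 78% of Arbor, so Elena controls Arbor.
Elena holds 75% of Quillon, so Elena controls Quillon.
In Selkirk, Elena's side holds only 40%, not > 40%.
So before the transaction, Elena does not control Selkirk.
After the purchase, Elena's direct stake in Caldera rises to 15% + 40% = 55%, and Camille's stake falls to 31%.
Elena holds 55% of Caldera, so Elena controls Caldera.
Caldera and Elena together hold 48% + 40% = 88% of Selkirk, so Elena controls Selkirk.
Elena did not control Selkirk before and does after, so the clause is triggered.

Yes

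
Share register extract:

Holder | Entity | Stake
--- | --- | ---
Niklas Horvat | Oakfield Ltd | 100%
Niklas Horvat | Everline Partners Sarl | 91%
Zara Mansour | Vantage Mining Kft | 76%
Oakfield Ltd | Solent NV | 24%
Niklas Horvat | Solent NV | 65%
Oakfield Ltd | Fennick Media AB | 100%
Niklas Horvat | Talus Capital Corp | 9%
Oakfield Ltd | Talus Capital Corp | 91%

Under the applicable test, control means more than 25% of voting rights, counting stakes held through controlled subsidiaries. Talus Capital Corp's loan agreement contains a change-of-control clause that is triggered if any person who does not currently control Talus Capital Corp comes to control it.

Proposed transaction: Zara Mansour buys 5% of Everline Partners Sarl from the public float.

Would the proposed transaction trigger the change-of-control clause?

No

The purchase changes only Zara's holdings, so Zara is the only person who could newly come to control Talus.
Zara holds 76% of Vantage, so Zara controls Vantage.
Neither Zara nor any entity Zara controls holds any voting interest in Talus.
So before the transaction, Zara does not control Talus.
After the purchase, Zara holds 5% of Everline directly.
Zara's side now holds 5% of Everline, not > 25%, so Zara still does not control Everline.
After the transaction, neither Zara nor any entity Zara controls holds a voting interest in Talus, so Zara still does not control it.
No new person acquires control, so the clause is not triggered.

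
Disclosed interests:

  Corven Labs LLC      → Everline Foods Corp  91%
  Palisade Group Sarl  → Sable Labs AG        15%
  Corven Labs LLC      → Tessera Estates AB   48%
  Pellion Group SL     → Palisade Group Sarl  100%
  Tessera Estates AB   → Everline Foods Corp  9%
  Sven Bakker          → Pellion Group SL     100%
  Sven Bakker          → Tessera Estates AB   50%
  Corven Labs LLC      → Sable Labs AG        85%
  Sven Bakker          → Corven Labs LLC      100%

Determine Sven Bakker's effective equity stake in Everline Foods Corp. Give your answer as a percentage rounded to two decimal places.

99.82%

Sven reaches Everline along 3 paths.
Via Tessera: 50% × 9% = 4.5%.
Via Corven → Tessera: 100% × 48% × 9% = 4.32%.
Via Corven: 100% × 91% = 91%.
Total: 4.5% + 4.32% + 91% = 99.82%.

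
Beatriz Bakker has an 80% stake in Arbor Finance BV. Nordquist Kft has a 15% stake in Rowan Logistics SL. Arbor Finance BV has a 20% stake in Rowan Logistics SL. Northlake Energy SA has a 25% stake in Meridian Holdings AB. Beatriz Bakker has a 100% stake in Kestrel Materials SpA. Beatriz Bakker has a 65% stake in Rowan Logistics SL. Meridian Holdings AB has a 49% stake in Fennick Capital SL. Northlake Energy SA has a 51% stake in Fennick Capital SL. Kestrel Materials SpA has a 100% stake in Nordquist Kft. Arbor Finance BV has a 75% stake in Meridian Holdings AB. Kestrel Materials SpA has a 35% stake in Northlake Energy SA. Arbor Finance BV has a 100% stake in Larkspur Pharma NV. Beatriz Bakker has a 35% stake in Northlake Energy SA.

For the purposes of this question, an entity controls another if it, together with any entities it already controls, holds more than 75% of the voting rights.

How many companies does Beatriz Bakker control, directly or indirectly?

5

Beatriz holds 80% of Arbor, so Beatriz controls Arbor.
Beatriz holds 100% of Kestrel, so Beatriz controls Kestrel.
Kestrel holds 100% of Nordquist, so Beatriz controls Nordquist.
Arbor holds 100% of Larkspur, so Beatriz controls Larkspur.
Nordquist and Arbor and Beatriz together hold 15% + 20% + 65% = 100% of Rowan, so Beatriz controls Rowan.
No other company's threshold is met.
Beatriz controls 5 companies.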